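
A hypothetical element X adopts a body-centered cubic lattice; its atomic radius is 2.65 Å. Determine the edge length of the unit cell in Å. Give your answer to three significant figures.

6.12 Å

In a BCC lattice, atoms touch along the body diagonal, so √3·a = 4r.
a = 4r/√3 = 4 × 2.65 / 1.7321 = 6.12 Å.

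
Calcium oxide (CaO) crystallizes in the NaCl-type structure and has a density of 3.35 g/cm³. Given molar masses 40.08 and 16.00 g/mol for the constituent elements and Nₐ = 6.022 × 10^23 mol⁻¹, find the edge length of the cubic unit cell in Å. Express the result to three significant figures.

4.81 Å

M(CaO) = 56.08 g/mol; Z = 4 formula units per cell.
a³ = Z·M/(N_A·ρ) = 4 × 56.08 / (6.022 × 10²³ × 3.35) = 1.112 × 10^-22 cm³, so a = 4.809 × 10^-8 cm = 4.81 Å.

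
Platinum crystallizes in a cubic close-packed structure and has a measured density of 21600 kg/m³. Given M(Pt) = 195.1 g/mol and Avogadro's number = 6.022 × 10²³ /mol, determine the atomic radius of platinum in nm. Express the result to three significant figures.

For an FCC cell (Z = 4), a³ = Z·M/(N_A·ρ) = 4 × 195.1 / (6.022 × 10²³ × 21.60) = 6.000 × 10^-23 cm³, so a = 3.915 × 10^-8 cm = 0.3915 nm.
Atoms touch along the face diagonal, so √2·a = 4r, so r = 0.3536 × a = 0.138 nm.

0.138 nm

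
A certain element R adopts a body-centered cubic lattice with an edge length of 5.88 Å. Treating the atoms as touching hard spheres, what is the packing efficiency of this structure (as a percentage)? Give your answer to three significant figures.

In a BCC lattice atoms touch along the body diagonal, so √3·a = 4r, so r = 0.4330a = 2.546 Å.
Packing fraction = Z·(4/3)πr³ / a³ = 2 × (4/3)π × (2.546)³ / (5.88)³ = 0.6802 = 68.0%.

68.0%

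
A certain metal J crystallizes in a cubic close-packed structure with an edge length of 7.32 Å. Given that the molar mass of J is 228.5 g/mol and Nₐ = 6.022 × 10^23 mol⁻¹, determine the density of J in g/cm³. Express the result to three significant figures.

An FCC unit cell contains Z = 4 atoms.
Cell volume: a³ = (7.32 Å)³ = (7.320 × 10^-8 cm)³ = 3.922 × 10^-22 cm³.
ρ = Z·M/(N_A·a³) = 4 × 228.5 / (6.022 × 10²³ × 3.922 × 10^-22) = 3.870 g/cm³.

3.87 g/cm³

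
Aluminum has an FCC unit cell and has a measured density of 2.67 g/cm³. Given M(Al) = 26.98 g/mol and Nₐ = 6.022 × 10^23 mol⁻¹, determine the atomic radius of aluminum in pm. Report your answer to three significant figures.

For an FCC cell (Z = 4), a³ = Z·M/(N_A·ρ) = 4 × 26.98 / (6.022 × 10²³ × 2.670) = 6.712 × 10^-23 cm³, so a = 4.064 × 10^-8 cm = 406.4 pm.
Atoms touch along the face diagonal, so √2·a = 4r, so r = 0.3536 × a = 144 pm.

144 pm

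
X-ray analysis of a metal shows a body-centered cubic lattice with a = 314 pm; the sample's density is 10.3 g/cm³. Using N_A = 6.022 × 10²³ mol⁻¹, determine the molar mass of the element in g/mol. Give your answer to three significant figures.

96.0 g/mol

A BCC cell has Z = 2 atoms; a = 3.140 × 10^-8 cm.
M = ρ·N_A·a³/Z = 10.3 × 6.022 × 10²³ × 3.096 × 10^-23 / 2 = 96.0 g/mol.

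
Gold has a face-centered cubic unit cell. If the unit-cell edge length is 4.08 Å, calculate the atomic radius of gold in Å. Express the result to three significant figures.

1.44 Å

In an FCC lattice, atoms touch along the face diagonal, so √2·a = 4r.
r = √2·a/4 = 1.4142 × 4.08 / 4 = 1.44 Å.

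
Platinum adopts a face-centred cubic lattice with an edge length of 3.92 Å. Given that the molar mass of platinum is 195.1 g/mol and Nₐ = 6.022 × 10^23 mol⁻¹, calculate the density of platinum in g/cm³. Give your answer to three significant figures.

21.5 g/cm³

An FCC unit cell contains Z = 4 atoms.
Cell volume: a³ = (3.92 Å)³ = (3.920 × 10^-8 cm)³ = 6.024 × 10^-23 cm³.
ρ = Z·M/(N_A·a³) = 4 × 195.1 / (6.022 × 10²³ × 6.024 × 10^-23) = 21.51 g/cm³.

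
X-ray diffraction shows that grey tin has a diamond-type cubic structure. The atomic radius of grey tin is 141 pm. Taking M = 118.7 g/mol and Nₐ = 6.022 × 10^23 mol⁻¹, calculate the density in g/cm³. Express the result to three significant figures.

5.71 g/cm³

In a diamond cubic lattice, nearest neighbors lie along the body diagonal with √3·a = 8r, giving a = 651.3 pm = 6.513 × 10^-8 cm.
With Z = 8, ρ = Z·M/(N_A·a³) = 8 × 118.7 / (6.022 × 10²³ × 2.762 × 10^-22) = 5.709 g/cm³.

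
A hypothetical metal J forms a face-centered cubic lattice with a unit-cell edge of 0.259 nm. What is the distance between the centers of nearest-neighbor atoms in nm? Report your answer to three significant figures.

In an FCC structure, atoms touch along the face diagonal, so √2·a = 4r; the nearest-neighbor distance equals 2r = 0.7071·a.
d = 0.7071 × 0.259 = 0.183 nm.

0.183 nm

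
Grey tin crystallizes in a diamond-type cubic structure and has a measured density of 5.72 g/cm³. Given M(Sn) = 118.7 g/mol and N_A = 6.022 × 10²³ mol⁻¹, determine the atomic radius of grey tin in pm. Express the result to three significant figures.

For a diamond cubic cell (Z = 8), a³ = Z·M/(N_A·ρ) = 8 × 118.7 / (6.022 × 10²³ × 5.720) = 2.757 × 10^-22 cm³, so a = 6.508 × 10^-8 cm = 650.8 pm.
Nearest neighbors lie along the body diagonal with √3·a = 8r, so r = 0.2165 × a = 141 pm.

141 pm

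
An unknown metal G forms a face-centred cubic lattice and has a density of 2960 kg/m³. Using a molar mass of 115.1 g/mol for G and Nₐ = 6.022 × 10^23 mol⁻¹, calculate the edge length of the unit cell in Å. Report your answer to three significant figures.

With Z = 4 atoms per FCC cell, a³ = Z·M/(N_A·ρ) = 4 × 115.1 / (6.022 × 10²³ × 2.960 g/cm³) = 2.583 × 10^-22 cm³.
a = (2.583 × 10^-22)^(1/3) = 6.368 × 10^-8 cm = 6.37 Å.

6.37 Å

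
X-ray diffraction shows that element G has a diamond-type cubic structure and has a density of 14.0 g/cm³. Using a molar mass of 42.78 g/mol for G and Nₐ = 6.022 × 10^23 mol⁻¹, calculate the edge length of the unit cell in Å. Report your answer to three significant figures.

3.44 Å

With Z = 8 atoms per diamond cubic cell, a³ = Z·M/(N_A·ρ) = 8 × 42.78 / (6.022 × 10²³ × 14.00 g/cm³) = 4.059 × 10^-23 cm³.
a = (4.059 × 10^-23)^(1/3) = 3.437 × 10^-8 cm = 3.44 Å.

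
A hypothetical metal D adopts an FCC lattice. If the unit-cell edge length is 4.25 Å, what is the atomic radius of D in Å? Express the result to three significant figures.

1.50 Å

In an FCC lattice, atoms touch along the face diagonal, so √2·a = 4r.
r = √2·a/4 = 1.4142 × 4.25 / 4 = 1.50 Å.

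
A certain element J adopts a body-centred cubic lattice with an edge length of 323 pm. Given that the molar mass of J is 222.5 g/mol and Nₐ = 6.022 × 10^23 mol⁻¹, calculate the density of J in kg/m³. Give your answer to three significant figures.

A BCC unit cell contains Z = 2 atoms.
Cell volume: a³ = (323 pm)³ = (3.230 × 10^-8 cm)³ = 3.370 × 10^-23 cm³.
ρ = Z·M/(N_A·a³) = 2 × 222.5 / (6.022 × 10²³ × 3.370 × 10^-23) = 21.93 g/cm³ = 21900 kg/m³.

21900 kg/m³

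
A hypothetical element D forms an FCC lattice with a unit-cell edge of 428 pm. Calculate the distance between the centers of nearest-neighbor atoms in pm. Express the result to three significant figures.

303 pm

In an FCC structure, atoms touch along the face diagonal, so √2·a = 4r; the nearest-neighbor distance equals 2r = 0.7071·a.
d = 0.7071 × 428 = 303 pm.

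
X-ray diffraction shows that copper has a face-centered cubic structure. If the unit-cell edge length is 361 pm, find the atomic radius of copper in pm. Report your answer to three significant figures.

In an FCC lattice, atoms touch along the face diagonal, so √2·a = 4r.
r = √2·a/4 = 1.4142 × 361 / 4 = 128 pm.

128 pm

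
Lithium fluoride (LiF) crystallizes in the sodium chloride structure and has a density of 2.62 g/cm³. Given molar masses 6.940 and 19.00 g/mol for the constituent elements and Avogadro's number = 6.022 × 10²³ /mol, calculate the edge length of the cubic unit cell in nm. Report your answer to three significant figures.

M(LiF) = 25.94 g/mol; Z = 4 formula units per cell.
a³ = Z·M/(N_A·ρ) = 4 × 25.94 / (6.022 × 10²³ × 2.62) = 6.576 × 10^-23 cm³, so a = 4.036 × 10^-8 cm = 0.404 nm.

0.404 nm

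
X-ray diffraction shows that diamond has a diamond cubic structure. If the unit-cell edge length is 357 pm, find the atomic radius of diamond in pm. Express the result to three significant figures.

In a diamond cubic lattice, nearest neighbors lie along the body diagonal with √3·a = 8r.
r = √3·a/8 = 1.7321 × 357 / 8 = 77.3 pm.

77.3 pm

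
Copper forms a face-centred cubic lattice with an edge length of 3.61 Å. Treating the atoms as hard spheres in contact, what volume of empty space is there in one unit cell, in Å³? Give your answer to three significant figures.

12.2 Å³

In an FCC lattice atoms touch along the face diagonal, so √2·a = 4r, so r = 0.3536a = 1.276 Å.
V_cell = a³ = 47.05 Å³; V_atoms = 4 × (4/3)πr³ = 34.84 Å³.
Empty space = 47.05 − 34.84 = 12.2 Å³.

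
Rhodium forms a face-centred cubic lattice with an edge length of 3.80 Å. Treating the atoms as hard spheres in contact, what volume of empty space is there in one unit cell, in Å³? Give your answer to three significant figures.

In an FCC lattice atoms touch along the face diagonal, so √2·a = 4r, so r = 0.3536a = 1.344 Å.
V_cell = a³ = 54.87 Å³; V_atoms = 4 × (4/3)πr³ = 40.63 Å³.
Empty space = 54.87 − 40.63 = 14.2 Å³.

14.2 Å³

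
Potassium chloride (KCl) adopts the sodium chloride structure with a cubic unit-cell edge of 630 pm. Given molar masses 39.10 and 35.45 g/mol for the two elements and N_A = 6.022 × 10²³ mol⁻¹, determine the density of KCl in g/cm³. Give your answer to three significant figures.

1.98 g/cm³

The sodium chloride structure contains Z = 4 formula units per cell; M(KCl) = 39.10 + 35.45 = 74.55 g/mol.
a³ = (6.300 × 10^-8 cm)³ = 2.500 × 10^-22 cm³.
ρ = 4 × 74.55 / (6.022 × 10²³ × 2.500 × 10^-22) = 1.980 g/cm³.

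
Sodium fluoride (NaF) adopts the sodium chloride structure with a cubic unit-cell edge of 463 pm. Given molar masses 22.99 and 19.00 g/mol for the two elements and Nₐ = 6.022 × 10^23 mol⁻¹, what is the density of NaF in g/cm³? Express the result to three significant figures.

2.81 g/cm³

The sodium chloride structure contains Z = 4 formula units per cell; M(NaF) = 22.99 + 19.00 = 41.99 g/mol.
a³ = (4.630 × 10^-8 cm)³ = 9.925 × 10^-23 cm³.
ρ = 4 × 41.99 / (6.022 × 10²³ × 9.925 × 10^-23) = 2.810 g/cm³.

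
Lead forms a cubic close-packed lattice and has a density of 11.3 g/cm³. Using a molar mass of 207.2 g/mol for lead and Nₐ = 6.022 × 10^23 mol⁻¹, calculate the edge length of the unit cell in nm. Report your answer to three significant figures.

With Z = 4 atoms per FCC cell, a³ = Z·M/(N_A·ρ) = 4 × 207.2 / (6.022 × 10²³ × 11.30 g/cm³) = 1.218 × 10^-22 cm³.
a = (1.218 × 10^-22)^(1/3) = 4.957 × 10^-8 cm = 0.496 nm.

0.496 nm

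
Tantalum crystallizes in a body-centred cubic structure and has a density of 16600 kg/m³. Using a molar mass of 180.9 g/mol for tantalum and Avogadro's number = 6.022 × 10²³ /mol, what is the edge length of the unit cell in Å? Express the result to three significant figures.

With Z = 2 atoms per BCC cell, a³ = Z·M/(N_A·ρ) = 2 × 180.9 / (6.022 × 10²³ × 16.60 g/cm³) = 3.619 × 10^-23 cm³.
a = (3.619 × 10^-23)^(1/3) = 3.308 × 10^-8 cm = 3.31 Å.

3.31 Å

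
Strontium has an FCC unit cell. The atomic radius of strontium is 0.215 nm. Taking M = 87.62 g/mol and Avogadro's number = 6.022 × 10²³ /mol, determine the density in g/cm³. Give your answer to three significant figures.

2.59 g/cm³

In an FCC lattice, atoms touch along the face diagonal, so √2·a = 4r, giving a = 0.6081 nm = 6.081 × 10^-8 cm.
With Z = 4, ρ = Z·M/(N_A·a³) = 4 × 87.62 / (6.022 × 10²³ × 2.249 × 10^-22) = 2.588 g/cm³.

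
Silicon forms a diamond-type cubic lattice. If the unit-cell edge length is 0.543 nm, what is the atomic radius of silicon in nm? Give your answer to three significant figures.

0.118 nm

In a diamond cubic lattice, nearest neighbors lie along the body diagonal with √3·a = 8r.
r = √3·a/8 = 1.7321 × 0.543 / 8 = 0.118 nm.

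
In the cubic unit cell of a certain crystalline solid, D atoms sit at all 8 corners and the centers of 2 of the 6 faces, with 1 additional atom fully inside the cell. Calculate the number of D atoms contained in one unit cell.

Corner atoms are shared by 8 cells (1/8 each), face atoms by 2 (1/2 each), interior atoms are unshared.
Net atoms = 8 × 1/8 + 2 × 1/2 + 1 = 1 + 1 + 1 = 3.

3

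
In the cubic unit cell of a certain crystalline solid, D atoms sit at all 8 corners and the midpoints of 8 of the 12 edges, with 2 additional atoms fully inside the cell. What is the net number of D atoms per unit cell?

Corner atoms are shared by 8 cells (1/8 each), edge atoms by 4 (1/4 each), interior atoms are unshared.
Net atoms = 8 × 1/8 + 8 × 1/4 + 2 = 1 + 2 + 2 = 5.

5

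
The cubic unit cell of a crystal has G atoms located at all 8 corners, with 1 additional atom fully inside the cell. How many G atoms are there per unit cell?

2

Corner atoms are shared by 8 cells (1/8 each), interior atoms are unshared.
Net atoms = 8 × 1/8 + 1 = 1 + 1 = 2.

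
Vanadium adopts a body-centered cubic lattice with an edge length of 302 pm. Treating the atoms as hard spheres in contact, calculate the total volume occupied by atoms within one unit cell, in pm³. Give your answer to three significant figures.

1.87 × 10^7 pm³

In a BCC lattice atoms touch along the body diagonal, so √3·a = 4r, so r = 0.4330a = 130.8 pm.
V_atoms = Z × (4/3)πr³ = 2 × (4/3)π × (130.8)³ = 1.87 × 10^7 pm³.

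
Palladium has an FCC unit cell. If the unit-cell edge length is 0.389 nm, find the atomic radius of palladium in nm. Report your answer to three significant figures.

In an FCC lattice, atoms touch along the face diagonal, so √2·a = 4r.
r = √2·a/4 = 1.4142 × 0.389 / 4 = 0.138 nm.

0.138 nm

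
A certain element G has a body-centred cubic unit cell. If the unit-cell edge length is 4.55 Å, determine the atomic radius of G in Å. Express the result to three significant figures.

1.97 Å

In a BCC lattice, atoms touch along the body diagonal, so √3·a = 4r.
r = √3·a/4 = 1.7321 × 4.55 / 4 = 1.97 Å.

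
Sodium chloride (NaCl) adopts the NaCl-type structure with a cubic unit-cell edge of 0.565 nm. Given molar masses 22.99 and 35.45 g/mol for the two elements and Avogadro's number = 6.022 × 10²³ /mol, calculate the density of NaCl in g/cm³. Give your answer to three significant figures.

2.15 g/cm³

The NaCl-type structure contains Z = 4 formula units per cell; M(NaCl) = 22.99 + 35.45 = 58.44 g/mol.
a³ = (5.650 × 10^-8 cm)³ = 1.804 × 10^-22 cm³.
ρ = 4 × 58.44 / (6.022 × 10²³ × 1.804 × 10^-22) = 2.152 g/cm³.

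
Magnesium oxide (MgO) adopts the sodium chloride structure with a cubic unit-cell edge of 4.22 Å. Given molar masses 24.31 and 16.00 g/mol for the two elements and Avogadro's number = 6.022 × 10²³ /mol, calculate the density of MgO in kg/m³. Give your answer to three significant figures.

The sodium chloride structure contains Z = 4 formula units per cell; M(MgO) = 24.31 + 16.00 = 40.31 g/mol.
a³ = (4.220 × 10^-8 cm)³ = 7.515 × 10^-23 cm³.
ρ = 4 × 40.31 / (6.022 × 10²³ × 7.515 × 10^-23) = 3.563 g/cm³ = 3560 kg/m³.

3560 kg/m³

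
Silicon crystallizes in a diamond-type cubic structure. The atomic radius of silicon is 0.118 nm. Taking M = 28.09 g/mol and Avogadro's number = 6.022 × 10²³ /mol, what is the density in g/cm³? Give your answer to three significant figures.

In a diamond cubic lattice, nearest neighbors lie along the body diagonal with √3·a = 8r, giving a = 0.5450 nm = 5.450 × 10^-8 cm.
With Z = 8, ρ = Z·M/(N_A·a³) = 8 × 28.09 / (6.022 × 10²³ × 1.619 × 10^-22) = 2.305 g/cm³.

2.30 g/cm³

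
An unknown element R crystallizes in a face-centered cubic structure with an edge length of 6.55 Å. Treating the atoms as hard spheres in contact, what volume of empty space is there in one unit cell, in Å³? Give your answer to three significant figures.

72.9 Å³

In an FCC lattice atoms touch along the face diagonal, so √2·a = 4r, so r = 0.3536a = 2.316 Å.
V_cell = a³ = 281.0 Å³; V_atoms = 4 × (4/3)πr³ = 208.1 Å³.
Empty space = 281.0 − 208.1 = 72.9 Å³.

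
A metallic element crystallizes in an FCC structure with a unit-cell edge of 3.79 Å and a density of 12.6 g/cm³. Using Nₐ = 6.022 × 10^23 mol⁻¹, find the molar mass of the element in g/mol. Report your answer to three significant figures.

103 g/mol

An FCC cell has Z = 4 atoms; a = 3.790 × 10^-8 cm.
M = ρ·N_A·a³/Z = 12.6 × 6.022 × 10²³ × 5.444 × 10^-23 / 4 = 103 g/mol.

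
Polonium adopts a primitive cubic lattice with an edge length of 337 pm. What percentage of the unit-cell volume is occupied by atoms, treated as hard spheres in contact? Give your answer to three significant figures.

52.4%

In a simple cubic lattice atoms touch along the cell edge, so a = 2r, so r = 0.5000a = 168.5 pm.
Packing fraction = Z·(4/3)πr³ / a³ = 1 × (4/3)π × (168.5)³ / (337)³ = 0.5236 = 52.4%.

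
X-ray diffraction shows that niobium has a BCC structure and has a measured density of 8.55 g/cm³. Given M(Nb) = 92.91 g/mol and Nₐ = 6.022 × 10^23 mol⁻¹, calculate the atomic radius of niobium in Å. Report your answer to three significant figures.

For a BCC cell (Z = 2), a³ = Z·M/(N_A·ρ) = 2 × 92.91 / (6.022 × 10²³ × 8.550) = 3.609 × 10^-23 cm³, so a = 3.305 × 10^-8 cm = 3.305 Å.
Atoms touch along the body diagonal, so √3·a = 4r, so r = 0.4330 × a = 1.43 Å.

1.43 Å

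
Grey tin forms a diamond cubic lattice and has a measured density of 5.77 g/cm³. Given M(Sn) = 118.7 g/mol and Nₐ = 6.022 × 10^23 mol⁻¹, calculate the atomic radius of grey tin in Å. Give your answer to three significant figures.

For a diamond cubic cell (Z = 8), a³ = Z·M/(N_A·ρ) = 8 × 118.7 / (6.022 × 10²³ × 5.770) = 2.733 × 10^-22 cm³, so a = 6.489 × 10^-8 cm = 6.489 Å.
Nearest neighbors lie along the body diagonal with √3·a = 8r, so r = 0.2165 × a = 1.41 Å.

1.41 Å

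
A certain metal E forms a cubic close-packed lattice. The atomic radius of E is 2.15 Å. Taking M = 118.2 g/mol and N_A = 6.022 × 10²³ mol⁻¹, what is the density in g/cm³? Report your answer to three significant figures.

3.49 g/cm³

In an FCC lattice, atoms touch along the face diagonal, so √2·a = 4r, giving a = 6.081 Å = 6.081 × 10^-8 cm.
With Z = 4, ρ = Z·M/(N_A·a³) = 4 × 118.2 / (6.022 × 10²³ × 2.249 × 10^-22) = 3.491 g/cm³.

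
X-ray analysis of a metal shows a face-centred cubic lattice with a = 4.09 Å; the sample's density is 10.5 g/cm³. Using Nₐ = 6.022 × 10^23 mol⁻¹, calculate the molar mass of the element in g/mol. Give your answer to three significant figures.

An FCC cell has Z = 4 atoms; a = 4.090 × 10^-8 cm.
M = ρ·N_A·a³/Z = 10.5 × 6.022 × 10²³ × 6.842 × 10^-23 / 4 = 108 g/mol.

108 g/mol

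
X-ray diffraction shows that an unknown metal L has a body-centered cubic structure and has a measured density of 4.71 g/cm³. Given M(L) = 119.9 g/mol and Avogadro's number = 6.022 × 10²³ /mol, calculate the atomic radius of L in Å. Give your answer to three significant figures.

For a BCC cell (Z = 2), a³ = Z·M/(N_A·ρ) = 2 × 119.9 / (6.022 × 10²³ × 4.710) = 8.454 × 10^-23 cm³, so a = 4.389 × 10^-8 cm = 4.389 Å.
Atoms touch along the body diagonal, so √3·a = 4r, so r = 0.4330 × a = 1.90 Å.

1.90 Å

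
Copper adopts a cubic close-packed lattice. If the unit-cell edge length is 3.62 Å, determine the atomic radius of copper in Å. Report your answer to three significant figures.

1.28 Å

In an FCC lattice, atoms touch along the face diagonal, so √2·a = 4r.
r = √2·a/4 = 1.4142 × 3.62 / 4 = 1.28 Å.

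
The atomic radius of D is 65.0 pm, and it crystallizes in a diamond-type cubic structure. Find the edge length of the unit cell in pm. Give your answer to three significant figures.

300 pm

In a diamond cubic lattice, nearest neighbors lie along the body diagonal with √3·a = 8r.
a = 8r/√3 = 8 × 65.0 / 1.7321 = 300 pm.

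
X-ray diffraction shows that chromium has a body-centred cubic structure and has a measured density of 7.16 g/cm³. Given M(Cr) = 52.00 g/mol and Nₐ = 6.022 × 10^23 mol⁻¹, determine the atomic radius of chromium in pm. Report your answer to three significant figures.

For a BCC cell (Z = 2), a³ = Z·M/(N_A·ρ) = 2 × 52.00 / (6.022 × 10²³ × 7.160) = 2.412 × 10^-23 cm³, so a = 2.889 × 10^-8 cm = 288.9 pm.
Atoms touch along the body diagonal, so √3·a = 4r, so r = 0.4330 × a = 125 pm.

125 pm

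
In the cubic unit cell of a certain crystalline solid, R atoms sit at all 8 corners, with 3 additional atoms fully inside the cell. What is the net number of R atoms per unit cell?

Corner atoms are shared by 8 cells (1/8 each), interior atoms are unshared.
Net atoms = 8 × 1/8 + 3 = 1 + 3 = 4.

4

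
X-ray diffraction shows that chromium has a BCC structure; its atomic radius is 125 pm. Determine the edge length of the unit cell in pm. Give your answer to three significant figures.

In a BCC lattice, atoms touch along the body diagonal, so √3·a = 4r.
a = 4r/√3 = 4 × 125 / 1.7321 = 289 pm.

289 pm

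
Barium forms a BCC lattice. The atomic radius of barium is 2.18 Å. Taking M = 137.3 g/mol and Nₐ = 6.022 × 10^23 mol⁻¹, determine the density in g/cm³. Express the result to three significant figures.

In a BCC lattice, atoms touch along the body diagonal, so √3·a = 4r, giving a = 5.034 Å = 5.034 × 10^-8 cm.
With Z = 2, ρ = Z·M/(N_A·a³) = 2 × 137.3 / (6.022 × 10²³ × 1.276 × 10^-22) = 3.573 g/cm³.

3.57 g/cm³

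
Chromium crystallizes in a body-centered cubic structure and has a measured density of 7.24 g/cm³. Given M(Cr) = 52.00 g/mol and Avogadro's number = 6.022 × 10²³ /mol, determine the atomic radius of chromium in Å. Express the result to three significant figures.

For a BCC cell (Z = 2), a³ = Z·M/(N_A·ρ) = 2 × 52.00 / (6.022 × 10²³ × 7.240) = 2.385 × 10^-23 cm³, so a = 2.879 × 10^-8 cm = 2.879 Å.
Atoms touch along the body diagonal, so √3·a = 4r, so r = 0.4330 × a = 1.25 Å.

1.25 Å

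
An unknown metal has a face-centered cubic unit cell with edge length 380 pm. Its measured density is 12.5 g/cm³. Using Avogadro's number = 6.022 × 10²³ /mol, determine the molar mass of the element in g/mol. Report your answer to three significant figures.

An FCC cell has Z = 4 atoms; a = 3.800 × 10^-8 cm.
M = ρ·N_A·a³/Z = 12.5 × 6.022 × 10²³ × 5.487 × 10^-23 / 4 = 103 g/mol.

103 g/mol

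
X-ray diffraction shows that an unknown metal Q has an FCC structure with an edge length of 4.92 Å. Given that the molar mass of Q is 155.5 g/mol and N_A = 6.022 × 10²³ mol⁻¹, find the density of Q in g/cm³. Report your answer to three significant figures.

An FCC unit cell contains Z = 4 atoms.
Cell volume: a³ = (4.92 Å)³ = (4.920 × 10^-8 cm)³ = 1.191 × 10^-22 cm³.
ρ = Z·M/(N_A·a³) = 4 × 155.5 / (6.022 × 10²³ × 1.191 × 10^-22) = 8.673 g/cm³.

8.67 g/cm³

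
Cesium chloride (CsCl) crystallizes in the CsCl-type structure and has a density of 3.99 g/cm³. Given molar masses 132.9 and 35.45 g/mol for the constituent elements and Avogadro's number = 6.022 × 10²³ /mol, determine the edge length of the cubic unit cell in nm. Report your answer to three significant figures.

M(CsCl) = 168.35 g/mol; Z = 1 formula unit per cell.
a³ = Z·M/(N_A·ρ) = 1 × 168.35 / (6.022 × 10²³ × 3.99) = 7.006 × 10^-23 cm³, so a = 4.123 × 10^-8 cm = 0.412 nm.

0.412 nm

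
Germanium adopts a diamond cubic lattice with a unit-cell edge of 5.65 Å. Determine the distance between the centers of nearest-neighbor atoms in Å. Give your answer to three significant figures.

In a diamond cubic structure, nearest neighbors lie along the body diagonal with √3·a = 8r; the nearest-neighbor distance equals 2r = 0.4330·a.
d = 0.4330 × 5.65 = 2.45 Å.

2.45 Å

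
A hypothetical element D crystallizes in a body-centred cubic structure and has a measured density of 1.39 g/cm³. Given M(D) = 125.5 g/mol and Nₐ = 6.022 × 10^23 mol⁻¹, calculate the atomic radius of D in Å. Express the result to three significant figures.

2.90 Å

For a BCC cell (Z = 2), a³ = Z·M/(N_A·ρ) = 2 × 125.5 / (6.022 × 10²³ × 1.390) = 2.999 × 10^-22 cm³, so a = 6.693 × 10^-8 cm = 6.693 Å.
Atoms touch along the body diagonal, so √3·a = 4r, so r = 0.4330 × a = 2.90 Å.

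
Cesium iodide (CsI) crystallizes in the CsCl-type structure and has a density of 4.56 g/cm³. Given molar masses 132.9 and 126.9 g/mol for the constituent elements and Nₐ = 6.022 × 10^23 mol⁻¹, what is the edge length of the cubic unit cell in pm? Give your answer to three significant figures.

456 pm

M(CsI) = 259.8 g/mol; Z = 1 formula unit per cell.
a³ = Z·M/(N_A·ρ) = 1 × 259.8 / (6.022 × 10²³ × 4.56) = 9.461 × 10^-23 cm³, so a = 4.557 × 10^-8 cm = 456 pm.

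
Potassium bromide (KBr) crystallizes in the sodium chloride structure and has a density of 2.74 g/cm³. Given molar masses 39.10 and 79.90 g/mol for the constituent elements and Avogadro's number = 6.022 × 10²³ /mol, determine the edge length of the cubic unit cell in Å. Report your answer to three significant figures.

M(KBr) = 119.0 g/mol; Z = 4 formula units per cell.
a³ = Z·M/(N_A·ρ) = 4 × 119.0 / (6.022 × 10²³ × 2.74) = 2.885 × 10^-22 cm³, so a = 6.608 × 10^-8 cm = 6.61 Å.

6.61 Å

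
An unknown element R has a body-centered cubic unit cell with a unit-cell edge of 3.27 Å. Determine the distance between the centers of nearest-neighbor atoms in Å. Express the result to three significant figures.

2.83 Å

In a BCC structure, atoms touch along the body diagonal, so √3·a = 4r; the nearest-neighbor distance equals 2r = 0.8660·a.
d = 0.8660 × 3.27 = 2.83 Å.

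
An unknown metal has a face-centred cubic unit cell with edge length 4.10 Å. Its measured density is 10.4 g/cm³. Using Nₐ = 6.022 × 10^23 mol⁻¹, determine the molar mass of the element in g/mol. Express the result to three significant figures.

An FCC cell has Z = 4 atoms; a = 4.100 × 10^-8 cm.
M = ρ·N_A·a³/Z = 10.4 × 6.022 × 10²³ × 6.892 × 10^-23 / 4 = 108 g/mol.

108 g/mol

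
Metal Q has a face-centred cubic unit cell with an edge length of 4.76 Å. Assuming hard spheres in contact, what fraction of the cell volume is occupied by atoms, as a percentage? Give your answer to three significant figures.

In an FCC lattice atoms touch along the face diagonal, so √2·a = 4r, so r = 0.3536a = 1.683 Å.
Packing fraction = Z·(4/3)πr³ / a³ = 4 × (4/3)π × (1.683)³ / (4.76)³ = 0.7405 = 74.0%.

74.0%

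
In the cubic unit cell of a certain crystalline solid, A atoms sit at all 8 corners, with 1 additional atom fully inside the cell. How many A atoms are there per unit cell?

2

Corner atoms are shared by 8 cells (1/8 each), interior atoms are unshared.
Net atoms = 8 × 1/8 + 1 = 1 + 1 = 2.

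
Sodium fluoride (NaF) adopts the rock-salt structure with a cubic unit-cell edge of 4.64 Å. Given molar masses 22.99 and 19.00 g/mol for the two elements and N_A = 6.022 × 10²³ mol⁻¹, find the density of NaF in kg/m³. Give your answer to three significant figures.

The rock-salt structure contains Z = 4 formula units per cell; M(NaF) = 22.99 + 19.00 = 41.99 g/mol.
a³ = (4.640 × 10^-8 cm)³ = 9.990 × 10^-23 cm³.
ρ = 4 × 41.99 / (6.022 × 10²³ × 9.990 × 10^-23) = 2.792 g/cm³ = 2790 kg/m³.

2790 kg/m³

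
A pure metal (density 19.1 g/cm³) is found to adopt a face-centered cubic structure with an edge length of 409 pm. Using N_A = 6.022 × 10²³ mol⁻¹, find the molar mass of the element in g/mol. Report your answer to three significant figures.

197 g/mol

An FCC cell has Z = 4 atoms; a = 4.090 × 10^-8 cm.
M = ρ·N_A·a³/Z = 19.1 × 6.022 × 10²³ × 6.842 × 10^-23 / 4 = 197 g/mol.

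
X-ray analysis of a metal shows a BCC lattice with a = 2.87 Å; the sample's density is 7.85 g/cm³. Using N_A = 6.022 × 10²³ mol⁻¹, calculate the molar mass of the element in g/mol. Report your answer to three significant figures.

A BCC cell has Z = 2 atoms; a = 2.870 × 10^-8 cm.
M = ρ·N_A·a³/Z = 7.85 × 6.022 × 10²³ × 2.364 × 10^-23 / 2 = 55.9 g/mol.

55.9 g/mol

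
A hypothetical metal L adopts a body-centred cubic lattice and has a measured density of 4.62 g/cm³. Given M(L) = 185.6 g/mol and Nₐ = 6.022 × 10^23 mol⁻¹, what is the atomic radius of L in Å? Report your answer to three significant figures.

For a BCC cell (Z = 2), a³ = Z·M/(N_A·ρ) = 2 × 185.6 / (6.022 × 10²³ × 4.620) = 1.334 × 10^-22 cm³, so a = 5.110 × 10^-8 cm = 5.110 Å.
Atoms touch along the body diagonal, so √3·a = 4r, so r = 0.4330 × a = 2.21 Å.

2.21 Å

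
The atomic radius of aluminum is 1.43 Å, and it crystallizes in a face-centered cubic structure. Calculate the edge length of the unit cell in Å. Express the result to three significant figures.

4.04 Å

In an FCC lattice, atoms touch along the face diagonal, so √2·a = 4r.
a = 4r/√2 = 4 × 1.43 / 1.4142 = 4.04 Å.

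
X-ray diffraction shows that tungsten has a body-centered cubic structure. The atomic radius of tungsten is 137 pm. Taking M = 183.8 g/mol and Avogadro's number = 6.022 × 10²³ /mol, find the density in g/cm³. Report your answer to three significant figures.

19.3 g/cm³

In a BCC lattice, atoms touch along the body diagonal, so √3·a = 4r, giving a = 316.4 pm = 3.164 × 10^-8 cm.
With Z = 2, ρ = Z·M/(N_A·a³) = 2 × 183.8 / (6.022 × 10²³ × 3.167 × 10^-23) = 19.27 g/cm³.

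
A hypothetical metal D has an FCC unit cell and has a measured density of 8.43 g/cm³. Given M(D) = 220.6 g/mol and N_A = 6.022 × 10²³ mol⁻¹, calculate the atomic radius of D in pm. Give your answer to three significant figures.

For an FCC cell (Z = 4), a³ = Z·M/(N_A·ρ) = 4 × 220.6 / (6.022 × 10²³ × 8.430) = 1.738 × 10^-22 cm³, so a = 5.581 × 10^-8 cm = 558.1 pm.
Atoms touch along the face diagonal, so √2·a = 4r, so r = 0.3536 × a = 197 pm.

197 pm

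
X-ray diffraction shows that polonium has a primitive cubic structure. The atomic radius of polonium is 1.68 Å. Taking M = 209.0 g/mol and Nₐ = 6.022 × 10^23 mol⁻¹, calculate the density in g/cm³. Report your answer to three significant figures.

9.15 g/cm³

In a simple cubic lattice, atoms touch along the cell edge, so a = 2r, giving a = 3.360 Å = 3.360 × 10^-8 cm.
With Z = 1, ρ = Z·M/(N_A·a³) = 1 × 209.0 / (6.022 × 10²³ × 3.793 × 10^-23) = 9.149 g/cm³.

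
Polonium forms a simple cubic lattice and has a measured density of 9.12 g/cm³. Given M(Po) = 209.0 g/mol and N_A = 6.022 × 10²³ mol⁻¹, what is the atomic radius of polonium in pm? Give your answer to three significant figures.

For a simple cubic cell (Z = 1), a³ = Z·M/(N_A·ρ) = 1 × 209.0 / (6.022 × 10²³ × 9.120) = 3.805 × 10^-23 cm³, so a = 3.364 × 10^-8 cm = 336.4 pm.
Atoms touch along the cell edge, so a = 2r, so r = 0.5000 × a = 168 pm.

168 pm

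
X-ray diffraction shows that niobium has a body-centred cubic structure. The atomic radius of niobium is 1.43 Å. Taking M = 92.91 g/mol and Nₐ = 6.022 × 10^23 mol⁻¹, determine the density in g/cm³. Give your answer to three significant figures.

8.57 g/cm³

In a BCC lattice, atoms touch along the body diagonal, so √3·a = 4r, giving a = 3.302 Å = 3.302 × 10^-8 cm.
With Z = 2, ρ = Z·M/(N_A·a³) = 2 × 92.91 / (6.022 × 10²³ × 3.602 × 10^-23) = 8.567 g/cm³.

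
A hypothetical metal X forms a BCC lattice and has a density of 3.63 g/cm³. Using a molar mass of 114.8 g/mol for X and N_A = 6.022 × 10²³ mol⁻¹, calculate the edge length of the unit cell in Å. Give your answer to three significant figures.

4.72 Å

With Z = 2 atoms per BCC cell, a³ = Z·M/(N_A·ρ) = 2 × 114.8 / (6.022 × 10²³ × 3.630 g/cm³) = 1.050 × 10^-22 cm³.
a = (1.050 × 10^-22)^(1/3) = 4.718 × 10^-8 cm = 4.72 Å.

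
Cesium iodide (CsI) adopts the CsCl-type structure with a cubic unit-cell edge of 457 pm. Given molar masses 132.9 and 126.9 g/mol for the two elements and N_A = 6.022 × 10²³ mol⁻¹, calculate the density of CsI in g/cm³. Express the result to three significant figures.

4.52 g/cm³

The CsCl-type structure contains Z = 1 formula unit per cell; M(CsI) = 132.9 + 126.9 = 259.8 g/mol.
a³ = (4.570 × 10^-8 cm)³ = 9.544 × 10^-23 cm³.
ρ = 1 × 259.8 / (6.022 × 10²³ × 9.544 × 10^-23) = 4.520 g/cm³.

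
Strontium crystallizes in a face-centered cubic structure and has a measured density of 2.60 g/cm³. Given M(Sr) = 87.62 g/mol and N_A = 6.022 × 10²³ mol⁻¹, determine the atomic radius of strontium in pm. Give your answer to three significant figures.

215 pm

For an FCC cell (Z = 4), a³ = Z·M/(N_A·ρ) = 4 × 87.62 / (6.022 × 10²³ × 2.600) = 2.238 × 10^-22 cm³, so a = 6.072 × 10^-8 cm = 607.2 pm.
Atoms touch along the face diagonal, so √2·a = 4r, so r = 0.3536 × a = 215 pm.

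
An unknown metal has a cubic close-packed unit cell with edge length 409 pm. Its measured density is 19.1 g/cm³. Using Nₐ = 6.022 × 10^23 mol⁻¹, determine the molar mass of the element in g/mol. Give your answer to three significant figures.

An FCC cell has Z = 4 atoms; a = 4.090 × 10^-8 cm.
M = ρ·N_A·a³/Z = 19.1 × 6.022 × 10²³ × 6.842 × 10^-23 / 4 = 197 g/mol.

197 g/mol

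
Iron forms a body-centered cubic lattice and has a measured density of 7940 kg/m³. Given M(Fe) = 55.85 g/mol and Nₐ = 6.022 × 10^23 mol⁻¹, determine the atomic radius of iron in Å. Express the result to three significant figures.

For a BCC cell (Z = 2), a³ = Z·M/(N_A·ρ) = 2 × 55.85 / (6.022 × 10²³ × 7.940) = 2.336 × 10^-23 cm³, so a = 2.859 × 10^-8 cm = 2.859 Å.
Atoms touch along the body diagonal, so √3·a = 4r, so r = 0.4330 × a = 1.24 Å.

1.24 Å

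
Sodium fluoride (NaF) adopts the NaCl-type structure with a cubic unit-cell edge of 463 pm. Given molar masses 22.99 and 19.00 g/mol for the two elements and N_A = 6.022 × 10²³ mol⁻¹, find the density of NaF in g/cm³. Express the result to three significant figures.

The NaCl-type structure contains Z = 4 formula units per cell; M(NaF) = 22.99 + 19.00 = 41.99 g/mol.
a³ = (4.630 × 10^-8 cm)³ = 9.925 × 10^-23 cm³.
ρ = 4 × 41.99 / (6.022 × 10²³ × 9.925 × 10^-23) = 2.810 g/cm³.

2.81 g/cm³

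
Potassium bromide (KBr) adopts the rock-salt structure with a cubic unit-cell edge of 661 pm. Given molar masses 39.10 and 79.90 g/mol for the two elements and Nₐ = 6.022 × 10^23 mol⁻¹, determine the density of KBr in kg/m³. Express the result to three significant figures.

The rock-salt structure contains Z = 4 formula units per cell; M(KBr) = 39.10 + 79.90 = 119.0 g/mol.
a³ = (6.610 × 10^-8 cm)³ = 2.888 × 10^-22 cm³.
ρ = 4 × 119.0 / (6.022 × 10²³ × 2.888 × 10^-22) = 2.737 g/cm³ = 2740 kg/m³.

2740 kg/m³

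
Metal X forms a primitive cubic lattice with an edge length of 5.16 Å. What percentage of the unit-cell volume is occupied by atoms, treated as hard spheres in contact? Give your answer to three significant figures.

In a simple cubic lattice atoms touch along the cell edge, so a = 2r, so r = 0.5000a = 2.580 Å.
Packing fraction = Z·(4/3)πr³ / a³ = 1 × (4/3)π × (2.580)³ / (5.16)³ = 0.5236 = 52.4%.

52.4%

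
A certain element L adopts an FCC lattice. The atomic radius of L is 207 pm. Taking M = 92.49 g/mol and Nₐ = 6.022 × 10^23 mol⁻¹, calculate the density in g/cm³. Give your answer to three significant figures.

In an FCC lattice, atoms touch along the face diagonal, so √2·a = 4r, giving a = 585.5 pm = 5.855 × 10^-8 cm.
With Z = 4, ρ = Z·M/(N_A·a³) = 4 × 92.49 / (6.022 × 10²³ × 2.007 × 10^-22) = 3.061 g/cm³.

3.06 g/cm³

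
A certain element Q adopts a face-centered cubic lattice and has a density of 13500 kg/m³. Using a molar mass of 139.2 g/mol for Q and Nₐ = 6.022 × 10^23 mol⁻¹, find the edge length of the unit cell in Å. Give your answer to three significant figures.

With Z = 4 atoms per FCC cell, a³ = Z·M/(N_A·ρ) = 4 × 139.2 / (6.022 × 10²³ × 13.50 g/cm³) = 6.849 × 10^-23 cm³.
a = (6.849 × 10^-23)^(1/3) = 4.091 × 10^-8 cm = 4.09 Å.

4.09 Å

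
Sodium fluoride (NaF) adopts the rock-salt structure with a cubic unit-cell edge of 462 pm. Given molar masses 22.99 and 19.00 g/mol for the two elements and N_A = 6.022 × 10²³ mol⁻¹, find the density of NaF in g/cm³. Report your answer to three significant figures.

The rock-salt structure contains Z = 4 formula units per cell; M(NaF) = 22.99 + 19.00 = 41.99 g/mol.
a³ = (4.620 × 10^-8 cm)³ = 9.861 × 10^-23 cm³.
ρ = 4 × 41.99 / (6.022 × 10²³ × 9.861 × 10^-23) = 2.828 g/cm³.

2.83 g/cm³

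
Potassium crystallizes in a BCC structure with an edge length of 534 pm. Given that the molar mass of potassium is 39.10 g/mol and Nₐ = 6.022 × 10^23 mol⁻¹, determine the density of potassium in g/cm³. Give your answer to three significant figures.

0.853 g/cm³

A BCC unit cell contains Z = 2 atoms.
Cell volume: a³ = (534 pm)³ = (5.340 × 10^-8 cm)³ = 1.523 × 10^-22 cm³.
ρ = Z·M/(N_A·a³) = 2 × 39.10 / (6.022 × 10²³ × 1.523 × 10^-22) = 0.8528 g/cm³.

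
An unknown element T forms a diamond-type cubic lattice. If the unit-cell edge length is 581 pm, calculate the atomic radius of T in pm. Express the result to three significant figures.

In a diamond cubic lattice, nearest neighbors lie along the body diagonal with √3·a = 8r.
r = √3·a/8 = 1.7321 × 581 / 8 = 126 pm.

126 pm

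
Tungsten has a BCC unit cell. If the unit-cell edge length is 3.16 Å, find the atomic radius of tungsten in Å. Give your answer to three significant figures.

1.37 Å

In a BCC lattice, atoms touch along the body diagonal, so √3·a = 4r.
r = √3·a/4 = 1.7321 × 3.16 / 4 = 1.37 Å.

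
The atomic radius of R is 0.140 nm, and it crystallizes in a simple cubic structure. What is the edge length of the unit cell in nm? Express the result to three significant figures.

0.280 nm

In a simple cubic lattice, atoms touch along the cell edge, so a = 2r.
a = 2r = 2 × 0.140 = 0.280 nm.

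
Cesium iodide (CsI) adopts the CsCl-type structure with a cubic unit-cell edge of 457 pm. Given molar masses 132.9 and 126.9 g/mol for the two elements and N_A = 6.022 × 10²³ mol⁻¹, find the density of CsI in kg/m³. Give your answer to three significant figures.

The CsCl-type structure contains Z = 1 formula unit per cell; M(CsI) = 132.9 + 126.9 = 259.8 g/mol.
a³ = (4.570 × 10^-8 cm)³ = 9.544 × 10^-23 cm³.
ρ = 1 × 259.8 / (6.022 × 10²³ × 9.544 × 10^-23) = 4.520 g/cm³ = 4520 kg/m³.

4520 kg/m³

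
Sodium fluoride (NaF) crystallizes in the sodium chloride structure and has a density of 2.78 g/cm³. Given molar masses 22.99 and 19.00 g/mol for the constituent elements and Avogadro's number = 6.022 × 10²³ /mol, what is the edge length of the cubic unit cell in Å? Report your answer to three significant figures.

4.65 Å

M(NaF) = 41.99 g/mol; Z = 4 formula units per cell.
a³ = Z·M/(N_A·ρ) = 4 × 41.99 / (6.022 × 10²³ × 2.78) = 1.003 × 10^-22 cm³, so a = 4.647 × 10^-8 cm = 4.65 Å.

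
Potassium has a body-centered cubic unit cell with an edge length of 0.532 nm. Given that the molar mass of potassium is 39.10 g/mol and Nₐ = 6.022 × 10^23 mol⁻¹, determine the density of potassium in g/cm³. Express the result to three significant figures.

A BCC unit cell contains Z = 2 atoms.
Cell volume: a³ = (0.532 nm)³ = (5.320 × 10^-8 cm)³ = 1.506 × 10^-22 cm³.
ρ = Z·M/(N_A·a³) = 2 × 39.10 / (6.022 × 10²³ × 1.506 × 10^-22) = 0.8624 g/cm³.

0.862 g/cm³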